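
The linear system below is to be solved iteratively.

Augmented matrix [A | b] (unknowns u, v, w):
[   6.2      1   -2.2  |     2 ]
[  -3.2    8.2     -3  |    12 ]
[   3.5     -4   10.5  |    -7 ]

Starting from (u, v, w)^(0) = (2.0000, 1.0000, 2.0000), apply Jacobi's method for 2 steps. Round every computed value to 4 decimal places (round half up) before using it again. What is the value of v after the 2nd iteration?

1.4549

Iteration 1:
  u = (2 - (1)·1.0000 - (-2.2)·2.0000) / (6.2) = 0.8710
  v = (12 - (-3.2)·2.0000 - (-3)·2.0000) / (8.2) = 2.9756
  w = (-7 - (3.5)·2.0000 - (-4)·1.0000) / (10.5) = -0.9524
Iteration 2:
  u = (2 - (1)·2.9756 - (-2.2)·-0.9524) / (6.2) = -0.4953
  v = (12 - (-3.2)·0.8710 - (-3)·-0.9524) / (8.2) = 1.4549
  w = (-7 - (3.5)·0.8710 - (-4)·2.9756) / (10.5) = 0.1766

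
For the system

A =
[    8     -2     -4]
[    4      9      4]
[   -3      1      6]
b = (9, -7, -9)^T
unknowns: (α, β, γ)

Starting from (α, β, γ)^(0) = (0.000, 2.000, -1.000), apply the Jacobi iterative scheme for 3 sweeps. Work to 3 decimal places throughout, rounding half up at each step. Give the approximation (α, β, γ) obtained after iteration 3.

Iteration 1:
  α = (9 - (-2)·2.000 - (-4)·-1.000) / (8) = 1.125
  β = (-7 - (4)·0.000 - (4)·-1.000) / (9) = -0.333
  γ = (-9 - (-3)·0.000 - (1)·2.000) / (6) = -1.833
Iteration 2:
  α = (9 - (-2)·-0.333 - (-4)·-1.833) / (8) = 0.125
  β = (-7 - (4)·1.125 - (4)·-1.833) / (9) = -0.463
  γ = (-9 - (-3)·1.125 - (1)·-0.333) / (6) = -0.882
Iteration 3:
  α = (9 - (-2)·-0.463 - (-4)·-0.882) / (8) = 0.568
  β = (-7 - (4)·0.125 - (4)·-0.882) / (9) = -0.441
  γ = (-9 - (-3)·0.125 - (1)·-0.463) / (6) = -1.360

(0.568, -0.441, -1.360)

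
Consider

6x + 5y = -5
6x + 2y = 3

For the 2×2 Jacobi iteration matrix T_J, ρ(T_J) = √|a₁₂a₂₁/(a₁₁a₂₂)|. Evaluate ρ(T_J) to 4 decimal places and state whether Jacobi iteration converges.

1.5811

a₁₂a₂₁/(a₁₁a₂₂) = (5)·(6) / ((6)·(2)) = 2.500000
ρ = √|2.500000| = √2.500000 = 1.5811
ρ > 1, so Jacobi diverges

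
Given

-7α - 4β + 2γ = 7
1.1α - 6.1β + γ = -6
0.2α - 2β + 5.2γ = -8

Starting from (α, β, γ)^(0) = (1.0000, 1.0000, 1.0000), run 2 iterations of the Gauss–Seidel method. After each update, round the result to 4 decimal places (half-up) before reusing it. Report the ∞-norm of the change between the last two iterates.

Iteration 1:
  α = (7 - (-4)·1.0000 - (2)·1.0000) / (-7) = -1.2857
  β = (-6 - (1.1)·-1.2857 - (1)·1.0000) / (-6.1) = 0.9157
  γ = (-8 - (0.2)·-1.2857 - (-2)·0.9157) / (5.2) = -1.1368
Iteration 2:
  α = (7 - (-4)·0.9157 - (2)·-1.1368) / (-7) = -1.8481
  β = (-6 - (1.1)·-1.8481 - (1)·-1.1368) / (-6.1) = 0.4640
  γ = (-8 - (0.2)·-1.8481 - (-2)·0.4640) / (5.2) = -1.2889
Change: (-0.5624, -0.4517, -0.1521) → max |·| = 0.5624

0.5624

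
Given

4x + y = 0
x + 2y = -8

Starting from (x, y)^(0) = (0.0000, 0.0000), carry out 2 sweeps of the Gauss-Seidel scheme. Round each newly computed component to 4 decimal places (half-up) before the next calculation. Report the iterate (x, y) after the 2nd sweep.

Iteration 1:
  x = (0 - (1)·0.0000) / (4) = 0.0000
  y = (-8 - (1)·0.0000) / (2) = -4.0000
Iteration 2:
  x = (0 - (1)·-4.0000) / (4) = 1.0000
  y = (-8 - (1)·1.0000) / (2) = -4.5000

(1.0000, -4.5000)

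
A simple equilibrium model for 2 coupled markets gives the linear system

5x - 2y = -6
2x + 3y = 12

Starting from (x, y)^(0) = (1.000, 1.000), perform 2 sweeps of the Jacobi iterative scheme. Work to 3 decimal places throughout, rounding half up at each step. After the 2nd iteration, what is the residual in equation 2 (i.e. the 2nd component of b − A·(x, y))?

Iteration 1:
  x = (-6 - (-2)·1.000) / (5) = -0.800
  y = (12 - (2)·1.000) / (3) = 3.333
Iteration 2:
  x = (-6 - (-2)·3.333) / (5) = 0.133
  y = (12 - (2)·-0.800) / (3) = 4.533
Residual b − A·x = (2.401, -1.865)

-1.865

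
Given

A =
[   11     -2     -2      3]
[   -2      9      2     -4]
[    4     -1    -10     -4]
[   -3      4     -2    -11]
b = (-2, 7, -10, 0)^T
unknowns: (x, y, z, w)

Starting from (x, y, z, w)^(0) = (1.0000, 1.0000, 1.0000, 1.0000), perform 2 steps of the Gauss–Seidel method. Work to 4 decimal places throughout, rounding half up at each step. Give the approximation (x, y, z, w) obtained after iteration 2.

Iteration 1:
  x = (-2 - (-2)·1.0000 - (-2)·1.0000 - (3)·1.0000) / (11) = -0.0909
  y = (7 - (-2)·-0.0909 - (2)·1.0000 - (-4)·1.0000) / (9) = 0.9798
  z = (-10 - (4)·-0.0909 - (-1)·0.9798 - (-4)·1.0000) / (-10) = 0.4657
  w = (0 - (-3)·-0.0909 - (4)·0.9798 - (-2)·0.4657) / (-11) = 0.2964
Iteration 2:
  x = (-2 - (-2)·0.9798 - (-2)·0.4657 - (3)·0.2964) / (11) = 0.0002
  y = (7 - (-2)·0.0002 - (2)·0.4657 - (-4)·0.2964) / (9) = 0.8061
  z = (-10 - (4)·0.0002 - (-1)·0.8061 - (-4)·0.2964) / (-10) = 0.8009
  w = (0 - (-3)·0.0002 - (4)·0.8061 - (-2)·0.8009) / (-11) = 0.1475

(0.0002, 0.8061, 0.8009, 0.1475)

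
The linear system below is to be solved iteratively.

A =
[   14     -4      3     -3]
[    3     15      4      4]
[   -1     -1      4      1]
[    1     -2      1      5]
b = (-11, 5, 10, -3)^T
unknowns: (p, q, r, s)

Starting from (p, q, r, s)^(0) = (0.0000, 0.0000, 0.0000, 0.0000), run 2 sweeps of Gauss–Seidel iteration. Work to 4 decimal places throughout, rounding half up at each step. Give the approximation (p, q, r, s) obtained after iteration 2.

(-1.3223, 0.1460, 2.3889, -0.7549)

Iteration 1:
  p = (-11 - (-4)·0.0000 - (3)·0.0000 - (-3)·0.0000) / (14) = -0.7857
  q = (5 - (3)·-0.7857 - (4)·0.0000 - (4)·0.0000) / (15) = 0.4905
  r = (10 - (-1)·-0.7857 - (-1)·0.4905 - (1)·0.0000) / (4) = 2.4262
  s = (-3 - (1)·-0.7857 - (-2)·0.4905 - (1)·2.4262) / (5) = -0.7319
Iteration 2:
  p = (-11 - (-4)·0.4905 - (3)·2.4262 - (-3)·-0.7319) / (14) = -1.3223
  q = (5 - (3)·-1.3223 - (4)·2.4262 - (4)·-0.7319) / (15) = 0.1460
  r = (10 - (-1)·-1.3223 - (-1)·0.1460 - (1)·-0.7319) / (4) = 2.3889
  s = (-3 - (1)·-1.3223 - (-2)·0.1460 - (1)·2.3889) / (5) = -0.7549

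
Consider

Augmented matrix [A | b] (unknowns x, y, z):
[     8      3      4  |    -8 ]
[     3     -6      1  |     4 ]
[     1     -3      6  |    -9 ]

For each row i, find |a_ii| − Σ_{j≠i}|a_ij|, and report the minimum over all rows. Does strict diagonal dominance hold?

row 1: |8| − (3+4) = 1
row 2: |-6| − (3+1) = 2
row 3: |6| − (1+3) = 2
minimum over rows = 1 → strictly diagonally dominant (convergence guaranteed)

1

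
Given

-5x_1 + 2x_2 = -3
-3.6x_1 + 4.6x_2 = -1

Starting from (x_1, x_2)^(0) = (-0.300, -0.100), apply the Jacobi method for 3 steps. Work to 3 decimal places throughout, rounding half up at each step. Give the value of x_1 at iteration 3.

Iteration 1:
  x_1 = (-3 - (2)·-0.100) / (-5) = 0.560
  x_2 = (-1 - (-3.6)·-0.300) / (4.6) = -0.452
Iteration 2:
  x_1 = (-3 - (2)·-0.452) / (-5) = 0.419
  x_2 = (-1 - (-3.6)·0.560) / (4.6) = 0.221
Iteration 3:
  x_1 = (-3 - (2)·0.221) / (-5) = 0.688
  x_2 = (-1 - (-3.6)·0.419) / (4.6) = 0.111

0.688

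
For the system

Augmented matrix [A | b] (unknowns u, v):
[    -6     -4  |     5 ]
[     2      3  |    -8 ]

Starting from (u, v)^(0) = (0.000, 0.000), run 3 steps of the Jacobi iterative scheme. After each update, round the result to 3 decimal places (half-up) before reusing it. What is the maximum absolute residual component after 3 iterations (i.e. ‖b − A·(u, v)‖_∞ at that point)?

Iteration 1:
  u = (5 - (-4)·0.000) / (-6) = -0.833
  v = (-8 - (2)·0.000) / (3) = -2.667
Iteration 2:
  u = (5 - (-4)·-2.667) / (-6) = 0.945
  v = (-8 - (2)·-0.833) / (3) = -2.111
Iteration 3:
  u = (5 - (-4)·-2.111) / (-6) = 0.574
  v = (-8 - (2)·0.945) / (3) = -3.297
Residual b − A·x = (-4.744, 0.743); ∞-norm = 4.744

4.744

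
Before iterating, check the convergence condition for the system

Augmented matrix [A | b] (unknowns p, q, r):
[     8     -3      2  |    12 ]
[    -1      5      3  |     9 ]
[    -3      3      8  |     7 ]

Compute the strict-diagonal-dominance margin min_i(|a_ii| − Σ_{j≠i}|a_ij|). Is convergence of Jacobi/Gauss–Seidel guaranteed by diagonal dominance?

1

row 1: |8| − (3+2) = 3
row 2: |5| − (1+3) = 1
row 3: |8| − (3+3) = 2
minimum over rows = 1 → strictly diagonally dominant (convergence guaranteed)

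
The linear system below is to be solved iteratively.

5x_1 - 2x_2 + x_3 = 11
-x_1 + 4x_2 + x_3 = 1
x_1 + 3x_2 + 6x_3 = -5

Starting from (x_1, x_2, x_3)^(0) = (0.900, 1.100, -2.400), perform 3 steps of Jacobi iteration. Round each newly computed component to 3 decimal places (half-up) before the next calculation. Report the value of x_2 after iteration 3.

1.457

Iteration 1:
  x_1 = (11 - (-2)·1.100 - (1)·-2.400) / (5) = 3.120
  x_2 = (1 - (-1)·0.900 - (1)·-2.400) / (4) = 1.075
  x_3 = (-5 - (1)·0.900 - (3)·1.100) / (6) = -1.533
Iteration 2:
  x_1 = (11 - (-2)·1.075 - (1)·-1.533) / (5) = 2.937
  x_2 = (1 - (-1)·3.120 - (1)·-1.533) / (4) = 1.413
  x_3 = (-5 - (1)·3.120 - (3)·1.075) / (6) = -1.891
Iteration 3:
  x_1 = (11 - (-2)·1.413 - (1)·-1.891) / (5) = 3.143
  x_2 = (1 - (-1)·2.937 - (1)·-1.891) / (4) = 1.457
  x_3 = (-5 - (1)·2.937 - (3)·1.413) / (6) = -2.029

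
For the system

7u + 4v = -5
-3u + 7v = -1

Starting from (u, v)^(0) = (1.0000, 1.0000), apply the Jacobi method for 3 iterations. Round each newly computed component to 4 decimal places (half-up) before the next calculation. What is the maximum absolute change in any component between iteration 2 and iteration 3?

Iteration 1:
  u = (-5 - (4)·1.0000) / (7) = -1.2857
  v = (-1 - (-3)·1.0000) / (7) = 0.2857
Iteration 2:
  u = (-5 - (4)·0.2857) / (7) = -0.8775
  v = (-1 - (-3)·-1.2857) / (7) = -0.6939
Iteration 3:
  u = (-5 - (4)·-0.6939) / (7) = -0.3178
  v = (-1 - (-3)·-0.8775) / (7) = -0.5189
Change: (0.5597, 0.1750) → max |·| = 0.5597

0.5597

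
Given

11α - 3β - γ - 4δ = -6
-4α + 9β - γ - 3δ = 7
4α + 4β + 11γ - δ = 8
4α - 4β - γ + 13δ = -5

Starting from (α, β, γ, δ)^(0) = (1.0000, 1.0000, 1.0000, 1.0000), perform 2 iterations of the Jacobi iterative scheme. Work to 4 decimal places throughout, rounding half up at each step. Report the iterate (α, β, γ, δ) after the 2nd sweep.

Iteration 1:
  α = (-6 - (-3)·1.0000 - (-1)·1.0000 - (-4)·1.0000) / (11) = 0.1818
  β = (7 - (-4)·1.0000 - (-1)·1.0000 - (-3)·1.0000) / (9) = 1.6667
  γ = (8 - (4)·1.0000 - (4)·1.0000 - (-1)·1.0000) / (11) = 0.0909
  δ = (-5 - (4)·1.0000 - (-4)·1.0000 - (-1)·1.0000) / (13) = -0.3077
Iteration 2:
  α = (-6 - (-3)·1.6667 - (-1)·0.0909 - (-4)·-0.3077) / (11) = -0.1945
  β = (7 - (-4)·0.1818 - (-1)·0.0909 - (-3)·-0.3077) / (9) = 0.7661
  γ = (8 - (4)·0.1818 - (4)·1.6667 - (-1)·-0.3077) / (11) = 0.0271
  δ = (-5 - (4)·0.1818 - (-4)·1.6667 - (-1)·0.0909) / (13) = 0.0793

(-0.1945, 0.7661, 0.0271, 0.0793)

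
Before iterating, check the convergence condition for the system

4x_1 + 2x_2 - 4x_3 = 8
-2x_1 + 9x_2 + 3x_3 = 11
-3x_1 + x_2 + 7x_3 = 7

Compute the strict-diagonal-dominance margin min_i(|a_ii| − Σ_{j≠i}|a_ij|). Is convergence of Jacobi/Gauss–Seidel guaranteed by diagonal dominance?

row 1: |4| − (2+4) = -2
row 2: |9| − (2+3) = 4
row 3: |7| − (3+1) = 3
minimum over rows = -2 → not strictly diagonally dominant

-2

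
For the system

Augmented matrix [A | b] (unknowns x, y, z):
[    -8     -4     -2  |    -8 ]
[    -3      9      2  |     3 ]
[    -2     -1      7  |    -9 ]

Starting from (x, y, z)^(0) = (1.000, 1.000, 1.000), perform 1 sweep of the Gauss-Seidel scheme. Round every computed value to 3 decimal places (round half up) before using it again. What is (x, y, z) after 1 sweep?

Iteration 1:
  x = (-8 - (-4)·1.000 - (-2)·1.000) / (-8) = 0.250
  y = (3 - (-3)·0.250 - (2)·1.000) / (9) = 0.194
  z = (-9 - (-2)·0.250 - (-1)·0.194) / (7) = -1.187

(0.250, 0.194, -1.187)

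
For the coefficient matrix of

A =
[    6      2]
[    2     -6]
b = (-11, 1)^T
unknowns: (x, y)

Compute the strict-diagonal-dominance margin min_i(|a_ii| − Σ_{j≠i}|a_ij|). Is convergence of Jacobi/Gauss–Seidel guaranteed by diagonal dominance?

row 1: |6| − (2) = 4
row 2: |-6| − (2) = 4
minimum over rows = 4 → strictly diagonally dominant (convergence guaranteed)

4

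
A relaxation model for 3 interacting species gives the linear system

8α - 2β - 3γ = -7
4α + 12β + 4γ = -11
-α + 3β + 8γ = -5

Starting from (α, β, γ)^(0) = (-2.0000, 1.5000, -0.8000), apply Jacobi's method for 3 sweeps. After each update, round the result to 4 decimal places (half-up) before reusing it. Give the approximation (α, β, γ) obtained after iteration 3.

(-1.1919, -0.2029, -0.7372)

Iteration 1:
  α = (-7 - (-2)·1.5000 - (-3)·-0.8000) / (8) = -0.8000
  β = (-11 - (4)·-2.0000 - (4)·-0.8000) / (12) = 0.0167
  γ = (-5 - (-1)·-2.0000 - (3)·1.5000) / (8) = -1.4375
Iteration 2:
  α = (-7 - (-2)·0.0167 - (-3)·-1.4375) / (8) = -1.4099
  β = (-11 - (4)·-0.8000 - (4)·-1.4375) / (12) = -0.1708
  γ = (-5 - (-1)·-0.8000 - (3)·0.0167) / (8) = -0.7313
Iteration 3:
  α = (-7 - (-2)·-0.1708 - (-3)·-0.7313) / (8) = -1.1919
  β = (-11 - (4)·-1.4099 - (4)·-0.7313) / (12) = -0.2029
  γ = (-5 - (-1)·-1.4099 - (3)·-0.1708) / (8) = -0.7372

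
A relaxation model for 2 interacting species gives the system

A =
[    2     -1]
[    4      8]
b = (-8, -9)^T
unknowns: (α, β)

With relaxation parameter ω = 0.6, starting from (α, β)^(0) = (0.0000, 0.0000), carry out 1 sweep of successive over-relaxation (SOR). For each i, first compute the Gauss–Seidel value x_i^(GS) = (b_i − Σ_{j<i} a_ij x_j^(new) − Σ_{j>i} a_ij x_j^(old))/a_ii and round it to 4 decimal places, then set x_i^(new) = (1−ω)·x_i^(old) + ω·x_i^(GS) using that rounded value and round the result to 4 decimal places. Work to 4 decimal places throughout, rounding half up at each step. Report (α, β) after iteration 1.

Iteration 1:
  α: GS value = (-8 - (-1)·0.0000) / (2) = -4.0000;  α ← (1−ω)·0.0000 + ω·-4.0000 = -2.4000
  β: GS value = (-9 - (4)·-2.4000) / (8) = 0.0750;  β ← (1−ω)·0.0000 + ω·0.0750 = 0.0450

(-2.4000, 0.0450)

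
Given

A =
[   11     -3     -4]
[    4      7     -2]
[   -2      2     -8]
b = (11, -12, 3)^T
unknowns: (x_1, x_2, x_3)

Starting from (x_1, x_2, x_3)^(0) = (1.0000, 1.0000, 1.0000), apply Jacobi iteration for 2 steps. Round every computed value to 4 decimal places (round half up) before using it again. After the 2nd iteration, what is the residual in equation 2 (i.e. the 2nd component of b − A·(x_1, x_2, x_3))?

3.4545

Iteration 1:
  x_1 = (11 - (-3)·1.0000 - (-4)·1.0000) / (11) = 1.6364
  x_2 = (-12 - (4)·1.0000 - (-2)·1.0000) / (7) = -2.0000
  x_3 = (3 - (-2)·1.0000 - (2)·1.0000) / (-8) = -0.3750
Iteration 2:
  x_1 = (11 - (-3)·-2.0000 - (-4)·-0.3750) / (11) = 0.3182
  x_2 = (-12 - (4)·1.6364 - (-2)·-0.3750) / (7) = -2.7565
  x_3 = (3 - (-2)·1.6364 - (2)·-2.0000) / (-8) = -1.2841
Residual b − A·x = (-5.9061, 3.4545, -1.1234)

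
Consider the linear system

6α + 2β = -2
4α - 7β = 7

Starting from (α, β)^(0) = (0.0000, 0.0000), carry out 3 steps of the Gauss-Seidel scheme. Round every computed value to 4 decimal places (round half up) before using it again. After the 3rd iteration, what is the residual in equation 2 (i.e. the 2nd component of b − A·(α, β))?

Iteration 1:
  α = (-2 - (2)·0.0000) / (6) = -0.3333
  β = (7 - (4)·-0.3333) / (-7) = -1.1905
Iteration 2:
  α = (-2 - (2)·-1.1905) / (6) = 0.0635
  β = (7 - (4)·0.0635) / (-7) = -0.9637
Iteration 3:
  α = (-2 - (2)·-0.9637) / (6) = -0.0121
  β = (7 - (4)·-0.0121) / (-7) = -1.0069
Residual b − A·x = (0.0864, 0.0001)

0.0001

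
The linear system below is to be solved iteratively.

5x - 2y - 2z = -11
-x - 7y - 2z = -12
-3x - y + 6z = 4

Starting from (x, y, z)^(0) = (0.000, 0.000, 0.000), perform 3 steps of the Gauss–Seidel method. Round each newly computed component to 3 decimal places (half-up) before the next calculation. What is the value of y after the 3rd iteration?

1.822

Iteration 1:
  x = (-11 - (-2)·0.000 - (-2)·0.000) / (5) = -2.200
  y = (-12 - (-1)·-2.200 - (-2)·0.000) / (-7) = 2.029
  z = (4 - (-3)·-2.200 - (-1)·2.029) / (6) = -0.095
Iteration 2:
  x = (-11 - (-2)·2.029 - (-2)·-0.095) / (5) = -1.426
  y = (-12 - (-1)·-1.426 - (-2)·-0.095) / (-7) = 1.945
  z = (4 - (-3)·-1.426 - (-1)·1.945) / (6) = 0.278
Iteration 3:
  x = (-11 - (-2)·1.945 - (-2)·0.278) / (5) = -1.311
  y = (-12 - (-1)·-1.311 - (-2)·0.278) / (-7) = 1.822
  z = (4 - (-3)·-1.311 - (-1)·1.822) / (6) = 0.315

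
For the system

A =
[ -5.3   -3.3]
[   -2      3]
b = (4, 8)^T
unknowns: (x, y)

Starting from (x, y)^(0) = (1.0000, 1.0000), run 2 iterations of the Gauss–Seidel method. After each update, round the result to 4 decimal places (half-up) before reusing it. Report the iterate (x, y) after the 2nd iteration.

Iteration 1:
  x = (4 - (-3.3)·1.0000) / (-5.3) = -1.3774
  y = (8 - (-2)·-1.3774) / (3) = 1.7484
Iteration 2:
  x = (4 - (-3.3)·1.7484) / (-5.3) = -1.8433
  y = (8 - (-2)·-1.8433) / (3) = 1.4378

(-1.8433, 1.4378)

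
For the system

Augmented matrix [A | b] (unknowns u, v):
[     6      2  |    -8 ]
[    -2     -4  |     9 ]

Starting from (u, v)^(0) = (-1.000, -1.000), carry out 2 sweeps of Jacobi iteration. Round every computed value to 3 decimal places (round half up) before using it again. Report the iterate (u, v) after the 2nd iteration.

Iteration 1:
  u = (-8 - (2)·-1.000) / (6) = -1.000
  v = (9 - (-2)·-1.000) / (-4) = -1.750
Iteration 2:
  u = (-8 - (2)·-1.750) / (6) = -0.750
  v = (9 - (-2)·-1.000) / (-4) = -1.750

(-0.750, -1.750)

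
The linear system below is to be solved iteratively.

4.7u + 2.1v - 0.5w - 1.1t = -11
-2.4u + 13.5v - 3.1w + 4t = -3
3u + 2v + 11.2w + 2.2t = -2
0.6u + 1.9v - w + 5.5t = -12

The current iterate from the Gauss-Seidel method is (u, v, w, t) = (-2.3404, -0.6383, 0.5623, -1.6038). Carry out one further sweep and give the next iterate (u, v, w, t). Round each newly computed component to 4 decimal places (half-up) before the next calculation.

One sweep:
  u = (-11 - (2.1)·-0.6383 - (-0.5)·0.5623 - (-1.1)·-1.6038) / (4.7) = -2.3708
  v = (-3 - (-2.4)·-2.3708 - (-3.1)·0.5623 - (4)·-1.6038) / (13.5) = -0.0394
  w = (-2 - (3)·-2.3708 - (2)·-0.0394 - (2.2)·-1.6038) / (11.2) = 0.7785
  t = (-12 - (0.6)·-2.3708 - (1.9)·-0.0394 - (-1)·0.7785) / (5.5) = -1.7680

(-2.3708, -0.0394, 0.7785, -1.7680)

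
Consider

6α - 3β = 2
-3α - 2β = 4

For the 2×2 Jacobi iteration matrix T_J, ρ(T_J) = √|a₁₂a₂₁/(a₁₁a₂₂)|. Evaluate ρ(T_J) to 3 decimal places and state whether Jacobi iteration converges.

a₁₂a₂₁/(a₁₁a₂₂) = (-3)·(-3) / ((6)·(-2)) = -0.750000
ρ = √|-0.750000| = √0.750000 = 0.866
ρ < 1, so Jacobi converges

0.866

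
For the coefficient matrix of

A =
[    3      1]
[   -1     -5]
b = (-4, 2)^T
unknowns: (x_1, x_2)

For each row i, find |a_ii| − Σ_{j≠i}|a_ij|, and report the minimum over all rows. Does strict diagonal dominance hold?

row 1: |3| − (1) = 2
row 2: |-5| − (1) = 4
minimum over rows = 2 → strictly diagonally dominant (convergence guaranteed)

2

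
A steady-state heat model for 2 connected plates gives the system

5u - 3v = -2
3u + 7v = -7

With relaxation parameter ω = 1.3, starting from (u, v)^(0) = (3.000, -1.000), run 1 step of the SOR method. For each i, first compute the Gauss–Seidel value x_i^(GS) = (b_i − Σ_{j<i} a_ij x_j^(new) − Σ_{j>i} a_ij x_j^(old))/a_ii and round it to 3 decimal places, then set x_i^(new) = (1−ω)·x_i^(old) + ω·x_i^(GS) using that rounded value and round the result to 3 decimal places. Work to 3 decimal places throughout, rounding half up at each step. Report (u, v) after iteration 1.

(-2.200, 0.226)

Iteration 1:
  u: GS value = (-2 - (-3)·-1.000) / (5) = -1.000;  u ← (1−ω)·3.000 + ω·-1.000 = -2.200
  v: GS value = (-7 - (3)·-2.200) / (7) = -0.057;  v ← (1−ω)·-1.000 + ω·-0.057 = 0.226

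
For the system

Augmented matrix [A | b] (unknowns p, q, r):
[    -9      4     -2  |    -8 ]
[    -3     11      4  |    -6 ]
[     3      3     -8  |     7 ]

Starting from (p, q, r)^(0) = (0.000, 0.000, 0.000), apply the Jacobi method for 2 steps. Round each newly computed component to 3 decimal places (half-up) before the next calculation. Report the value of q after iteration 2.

0.015

Iteration 1:
  p = (-8 - (4)·0.000 - (-2)·0.000) / (-9) = 0.889
  q = (-6 - (-3)·0.000 - (4)·0.000) / (11) = -0.545
  r = (7 - (3)·0.000 - (3)·0.000) / (-8) = -0.875
Iteration 2:
  p = (-8 - (4)·-0.545 - (-2)·-0.875) / (-9) = 0.841
  q = (-6 - (-3)·0.889 - (4)·-0.875) / (11) = 0.015
  r = (7 - (3)·0.889 - (3)·-0.545) / (-8) = -0.746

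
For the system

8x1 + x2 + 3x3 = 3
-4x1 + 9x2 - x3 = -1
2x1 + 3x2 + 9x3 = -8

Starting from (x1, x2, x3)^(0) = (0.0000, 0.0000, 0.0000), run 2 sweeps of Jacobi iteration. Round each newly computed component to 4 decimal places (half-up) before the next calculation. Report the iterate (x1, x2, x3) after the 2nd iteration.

(0.7222, -0.0432, -0.9352)

Iteration 1:
  x1 = (3 - (1)·0.0000 - (3)·0.0000) / (8) = 0.3750
  x2 = (-1 - (-4)·0.0000 - (-1)·0.0000) / (9) = -0.1111
  x3 = (-8 - (2)·0.0000 - (3)·0.0000) / (9) = -0.8889
Iteration 2:
  x1 = (3 - (1)·-0.1111 - (3)·-0.8889) / (8) = 0.7222
  x2 = (-1 - (-4)·0.3750 - (-1)·-0.8889) / (9) = -0.0432
  x3 = (-8 - (2)·0.3750 - (3)·-0.1111) / (9) = -0.9352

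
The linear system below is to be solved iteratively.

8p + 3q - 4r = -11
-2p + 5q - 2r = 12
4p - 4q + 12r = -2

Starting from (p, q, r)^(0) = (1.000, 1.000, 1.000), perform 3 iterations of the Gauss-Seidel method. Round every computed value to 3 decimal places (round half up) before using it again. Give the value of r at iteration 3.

1.104

Iteration 1:
  p = (-11 - (3)·1.000 - (-4)·1.000) / (8) = -1.250
  q = (12 - (-2)·-1.250 - (-2)·1.000) / (5) = 2.300
  r = (-2 - (4)·-1.250 - (-4)·2.300) / (12) = 1.017
Iteration 2:
  p = (-11 - (3)·2.300 - (-4)·1.017) / (8) = -1.729
  q = (12 - (-2)·-1.729 - (-2)·1.017) / (5) = 2.115
  r = (-2 - (4)·-1.729 - (-4)·2.115) / (12) = 1.115
Iteration 3:
  p = (-11 - (3)·2.115 - (-4)·1.115) / (8) = -1.611
  q = (12 - (-2)·-1.611 - (-2)·1.115) / (5) = 2.202
  r = (-2 - (4)·-1.611 - (-4)·2.202) / (12) = 1.104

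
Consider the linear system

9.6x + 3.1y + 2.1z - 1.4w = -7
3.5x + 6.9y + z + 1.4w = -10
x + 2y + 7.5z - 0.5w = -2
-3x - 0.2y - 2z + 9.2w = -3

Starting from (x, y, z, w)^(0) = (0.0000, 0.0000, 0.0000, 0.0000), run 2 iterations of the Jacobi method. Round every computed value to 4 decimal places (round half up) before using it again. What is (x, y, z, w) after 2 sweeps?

(-0.2504, -0.9746, 0.1953, -0.6534)

Iteration 1:
  x = (-7 - (3.1)·0.0000 - (2.1)·0.0000 - (-1.4)·0.0000) / (9.6) = -0.7292
  y = (-10 - (3.5)·0.0000 - (1)·0.0000 - (1.4)·0.0000) / (6.9) = -1.4493
  z = (-2 - (1)·0.0000 - (2)·0.0000 - (-0.5)·0.0000) / (7.5) = -0.2667
  w = (-3 - (-3)·0.0000 - (-0.2)·0.0000 - (-2)·0.0000) / (9.2) = -0.3261
Iteration 2:
  x = (-7 - (3.1)·-1.4493 - (2.1)·-0.2667 - (-1.4)·-0.3261) / (9.6) = -0.2504
  y = (-10 - (3.5)·-0.7292 - (1)·-0.2667 - (1.4)·-0.3261) / (6.9) = -0.9746
  z = (-2 - (1)·-0.7292 - (2)·-1.4493 - (-0.5)·-0.3261) / (7.5) = 0.1953
  w = (-3 - (-3)·-0.7292 - (-0.2)·-1.4493 - (-2)·-0.2667) / (9.2) = -0.6534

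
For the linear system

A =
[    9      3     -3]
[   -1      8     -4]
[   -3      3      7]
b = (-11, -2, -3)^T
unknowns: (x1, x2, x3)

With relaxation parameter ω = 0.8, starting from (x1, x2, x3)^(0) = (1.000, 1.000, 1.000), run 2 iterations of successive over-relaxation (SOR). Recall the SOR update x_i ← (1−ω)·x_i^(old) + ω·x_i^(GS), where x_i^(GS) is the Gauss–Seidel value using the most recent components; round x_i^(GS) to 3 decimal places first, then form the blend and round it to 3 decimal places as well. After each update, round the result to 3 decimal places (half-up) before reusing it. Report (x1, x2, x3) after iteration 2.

Iteration 1:
  x1: GS value = (-11 - (3)·1.000 - (-3)·1.000) / (9) = -1.222;  x1 ← (1−ω)·1.000 + ω·-1.222 = -0.778
  x2: GS value = (-2 - (-1)·-0.778 - (-4)·1.000) / (8) = 0.153;  x2 ← (1−ω)·1.000 + ω·0.153 = 0.322
  x3: GS value = (-3 - (-3)·-0.778 - (3)·0.322) / (7) = -0.900;  x3 ← (1−ω)·1.000 + ω·-0.900 = -0.520
Iteration 2:
  x1: GS value = (-11 - (3)·0.322 - (-3)·-0.520) / (9) = -1.503;  x1 ← (1−ω)·-0.778 + ω·-1.503 = -1.358
  x2: GS value = (-2 - (-1)·-1.358 - (-4)·-0.520) / (8) = -0.680;  x2 ← (1−ω)·0.322 + ω·-0.680 = -0.480
  x3: GS value = (-3 - (-3)·-1.358 - (3)·-0.480) / (7) = -0.805;  x3 ← (1−ω)·-0.520 + ω·-0.805 = -0.748

(-1.358, -0.480, -0.748)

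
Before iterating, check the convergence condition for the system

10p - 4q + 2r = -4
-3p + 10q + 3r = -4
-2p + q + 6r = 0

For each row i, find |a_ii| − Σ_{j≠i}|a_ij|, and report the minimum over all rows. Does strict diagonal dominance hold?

3

row 1: |10| − (4+2) = 4
row 2: |10| − (3+3) = 4
row 3: |6| − (2+1) = 3
minimum over rows = 3 → strictly diagonally dominant (convergence guaranteed)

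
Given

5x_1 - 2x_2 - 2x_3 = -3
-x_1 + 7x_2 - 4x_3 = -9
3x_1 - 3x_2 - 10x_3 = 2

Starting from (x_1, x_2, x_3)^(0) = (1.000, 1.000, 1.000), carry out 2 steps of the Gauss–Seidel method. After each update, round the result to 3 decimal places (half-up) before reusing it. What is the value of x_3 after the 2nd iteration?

-0.044

Iteration 1:
  x_1 = (-3 - (-2)·1.000 - (-2)·1.000) / (5) = 0.200
  x_2 = (-9 - (-1)·0.200 - (-4)·1.000) / (7) = -0.686
  x_3 = (2 - (3)·0.200 - (-3)·-0.686) / (-10) = 0.066
Iteration 2:
  x_1 = (-3 - (-2)·-0.686 - (-2)·0.066) / (5) = -0.848
  x_2 = (-9 - (-1)·-0.848 - (-4)·0.066) / (7) = -1.369
  x_3 = (2 - (3)·-0.848 - (-3)·-1.369) / (-10) = -0.044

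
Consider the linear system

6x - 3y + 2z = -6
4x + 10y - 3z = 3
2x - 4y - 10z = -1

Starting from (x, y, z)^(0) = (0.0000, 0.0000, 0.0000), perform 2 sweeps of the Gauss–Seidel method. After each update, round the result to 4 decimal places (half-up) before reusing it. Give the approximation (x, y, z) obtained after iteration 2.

Iteration 1:
  x = (-6 - (-3)·0.0000 - (2)·0.0000) / (6) = -1.0000
  y = (3 - (4)·-1.0000 - (-3)·0.0000) / (10) = 0.7000
  z = (-1 - (2)·-1.0000 - (-4)·0.7000) / (-10) = -0.3800
Iteration 2:
  x = (-6 - (-3)·0.7000 - (2)·-0.3800) / (6) = -0.5233
  y = (3 - (4)·-0.5233 - (-3)·-0.3800) / (10) = 0.3953
  z = (-1 - (2)·-0.5233 - (-4)·0.3953) / (-10) = -0.1628

(-0.5233, 0.3953, -0.1628)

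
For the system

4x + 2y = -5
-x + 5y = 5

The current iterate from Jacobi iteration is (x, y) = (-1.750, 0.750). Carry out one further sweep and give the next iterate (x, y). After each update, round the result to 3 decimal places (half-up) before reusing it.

One sweep:
  x = (-5 - (2)·0.750) / (4) = -1.625
  y = (5 - (-1)·-1.750) / (5) = 0.650

(-1.625, 0.650)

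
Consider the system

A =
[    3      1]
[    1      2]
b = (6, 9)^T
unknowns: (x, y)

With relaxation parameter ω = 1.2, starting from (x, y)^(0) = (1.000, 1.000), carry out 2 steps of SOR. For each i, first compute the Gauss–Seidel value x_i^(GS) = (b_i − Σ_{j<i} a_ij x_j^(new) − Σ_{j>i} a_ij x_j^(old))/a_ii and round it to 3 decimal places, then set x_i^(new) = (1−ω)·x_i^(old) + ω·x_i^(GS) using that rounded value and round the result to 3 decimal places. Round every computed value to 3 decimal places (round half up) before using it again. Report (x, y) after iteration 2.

(0.392, 4.341)

Iteration 1:
  x: GS value = (6 - (1)·1.000) / (3) = 1.667;  x ← (1−ω)·1.000 + ω·1.667 = 1.800
  y: GS value = (9 - (1)·1.800) / (2) = 3.600;  y ← (1−ω)·1.000 + ω·3.600 = 4.120
Iteration 2:
  x: GS value = (6 - (1)·4.120) / (3) = 0.627;  x ← (1−ω)·1.800 + ω·0.627 = 0.392
  y: GS value = (9 - (1)·0.392) / (2) = 4.304;  y ← (1−ω)·4.120 + ω·4.304 = 4.341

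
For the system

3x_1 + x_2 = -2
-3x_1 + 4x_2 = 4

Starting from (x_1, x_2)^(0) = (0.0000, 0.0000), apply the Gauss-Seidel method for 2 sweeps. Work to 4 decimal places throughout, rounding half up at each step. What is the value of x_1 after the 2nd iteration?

-0.8333

Iteration 1:
  x_1 = (-2 - (1)·0.0000) / (3) = -0.6667
  x_2 = (4 - (-3)·-0.6667) / (4) = 0.5000
Iteration 2:
  x_1 = (-2 - (1)·0.5000) / (3) = -0.8333
  x_2 = (4 - (-3)·-0.8333) / (4) = 0.3750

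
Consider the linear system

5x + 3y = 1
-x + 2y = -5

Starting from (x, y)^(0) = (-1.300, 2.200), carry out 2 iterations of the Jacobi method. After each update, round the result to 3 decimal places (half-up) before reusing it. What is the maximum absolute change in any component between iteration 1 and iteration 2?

Iteration 1:
  x = (1 - (3)·2.200) / (5) = -1.120
  y = (-5 - (-1)·-1.300) / (2) = -3.150
Iteration 2:
  x = (1 - (3)·-3.150) / (5) = 2.090
  y = (-5 - (-1)·-1.120) / (2) = -3.060
Change: (3.210, 0.090) → max |·| = 3.210

3.210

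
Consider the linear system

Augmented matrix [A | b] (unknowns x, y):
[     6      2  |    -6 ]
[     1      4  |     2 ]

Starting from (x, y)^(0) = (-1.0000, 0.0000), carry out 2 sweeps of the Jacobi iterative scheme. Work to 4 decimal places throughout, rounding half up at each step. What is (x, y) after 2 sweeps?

(-1.2500, 0.7500)

Iteration 1:
  x = (-6 - (2)·0.0000) / (6) = -1.0000
  y = (2 - (1)·-1.0000) / (4) = 0.7500
Iteration 2:
  x = (-6 - (2)·0.7500) / (6) = -1.2500
  y = (2 - (1)·-1.0000) / (4) = 0.7500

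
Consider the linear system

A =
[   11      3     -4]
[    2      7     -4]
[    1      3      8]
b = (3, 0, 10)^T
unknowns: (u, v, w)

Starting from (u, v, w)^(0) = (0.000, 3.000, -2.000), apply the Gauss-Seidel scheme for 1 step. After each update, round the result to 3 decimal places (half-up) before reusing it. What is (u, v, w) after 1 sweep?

(-1.273, -0.779, 1.701)

Iteration 1:
  u = (3 - (3)·3.000 - (-4)·-2.000) / (11) = -1.273
  v = (0 - (2)·-1.273 - (-4)·-2.000) / (7) = -0.779
  w = (10 - (1)·-1.273 - (3)·-0.779) / (8) = 1.701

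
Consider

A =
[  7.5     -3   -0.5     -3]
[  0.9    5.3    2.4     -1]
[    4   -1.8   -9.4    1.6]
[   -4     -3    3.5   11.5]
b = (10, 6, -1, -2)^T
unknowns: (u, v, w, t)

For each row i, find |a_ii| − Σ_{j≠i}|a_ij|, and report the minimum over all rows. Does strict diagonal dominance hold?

1

row 1: |7.5| − (3+0.5+3) = 1
row 2: |5.3| − (0.9+2.4+1) = 1
row 3: |-9.4| − (4+1.8+1.6) = 2
row 4: |11.5| − (4+3+3.5) = 1
minimum over rows = 1 → strictly diagonally dominant (convergence guaranteed)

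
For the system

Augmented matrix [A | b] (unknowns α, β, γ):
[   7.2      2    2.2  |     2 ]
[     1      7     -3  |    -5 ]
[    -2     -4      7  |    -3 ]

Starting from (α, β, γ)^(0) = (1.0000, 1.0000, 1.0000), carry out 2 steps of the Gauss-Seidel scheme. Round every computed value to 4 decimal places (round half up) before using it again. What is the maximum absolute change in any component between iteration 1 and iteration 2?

Iteration 1:
  α = (2 - (2)·1.0000 - (2.2)·1.0000) / (7.2) = -0.3056
  β = (-5 - (1)·-0.3056 - (-3)·1.0000) / (7) = -0.2421
  γ = (-3 - (-2)·-0.3056 - (-4)·-0.2421) / (7) = -0.6542
Iteration 2:
  α = (2 - (2)·-0.2421 - (2.2)·-0.6542) / (7.2) = 0.5449
  β = (-5 - (1)·0.5449 - (-3)·-0.6542) / (7) = -1.0725
  γ = (-3 - (-2)·0.5449 - (-4)·-1.0725) / (7) = -0.8857
Change: (0.8505, -0.8304, -0.2315) → max |·| = 0.8505

0.8505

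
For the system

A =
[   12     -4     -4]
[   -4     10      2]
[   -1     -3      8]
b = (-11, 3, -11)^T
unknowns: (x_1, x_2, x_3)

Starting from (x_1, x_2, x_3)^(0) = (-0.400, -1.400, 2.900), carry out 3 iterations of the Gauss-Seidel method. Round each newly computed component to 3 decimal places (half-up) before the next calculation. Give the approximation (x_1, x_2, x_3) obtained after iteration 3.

(-1.451, 0.036, -1.543)

Iteration 1:
  x_1 = (-11 - (-4)·-1.400 - (-4)·2.900) / (12) = -0.417
  x_2 = (3 - (-4)·-0.417 - (2)·2.900) / (10) = -0.447
  x_3 = (-11 - (-1)·-0.417 - (-3)·-0.447) / (8) = -1.595
Iteration 2:
  x_1 = (-11 - (-4)·-0.447 - (-4)·-1.595) / (12) = -1.597
  x_2 = (3 - (-4)·-1.597 - (2)·-1.595) / (10) = -0.020
  x_3 = (-11 - (-1)·-1.597 - (-3)·-0.020) / (8) = -1.582
Iteration 3:
  x_1 = (-11 - (-4)·-0.020 - (-4)·-1.582) / (12) = -1.451
  x_2 = (3 - (-4)·-1.451 - (2)·-1.582) / (10) = 0.036
  x_3 = (-11 - (-1)·-1.451 - (-3)·0.036) / (8) = -1.543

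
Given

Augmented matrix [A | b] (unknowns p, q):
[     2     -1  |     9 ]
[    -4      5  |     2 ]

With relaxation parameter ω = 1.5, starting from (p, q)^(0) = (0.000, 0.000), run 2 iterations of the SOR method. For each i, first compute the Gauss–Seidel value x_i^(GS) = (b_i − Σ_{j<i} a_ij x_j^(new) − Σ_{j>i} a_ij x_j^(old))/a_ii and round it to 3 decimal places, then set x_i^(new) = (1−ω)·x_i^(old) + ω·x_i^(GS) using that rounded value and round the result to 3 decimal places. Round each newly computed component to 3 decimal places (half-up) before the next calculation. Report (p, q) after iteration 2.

(9.900, 8.130)

Iteration 1:
  p: GS value = (9 - (-1)·0.000) / (2) = 4.500;  p ← (1−ω)·0.000 + ω·4.500 = 6.750
  q: GS value = (2 - (-4)·6.750) / (5) = 5.800;  q ← (1−ω)·0.000 + ω·5.800 = 8.700
Iteration 2:
  p: GS value = (9 - (-1)·8.700) / (2) = 8.850;  p ← (1−ω)·6.750 + ω·8.850 = 9.900
  q: GS value = (2 - (-4)·9.900) / (5) = 8.320;  q ← (1−ω)·8.700 + ω·8.320 = 8.130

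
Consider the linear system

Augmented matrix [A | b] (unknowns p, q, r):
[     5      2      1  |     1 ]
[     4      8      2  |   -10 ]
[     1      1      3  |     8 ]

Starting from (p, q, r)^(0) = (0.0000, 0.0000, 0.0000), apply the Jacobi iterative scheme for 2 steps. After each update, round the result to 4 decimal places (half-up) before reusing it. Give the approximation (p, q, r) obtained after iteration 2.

Iteration 1:
  p = (1 - (2)·0.0000 - (1)·0.0000) / (5) = 0.2000
  q = (-10 - (4)·0.0000 - (2)·0.0000) / (8) = -1.2500
  r = (8 - (1)·0.0000 - (1)·0.0000) / (3) = 2.6667
Iteration 2:
  p = (1 - (2)·-1.2500 - (1)·2.6667) / (5) = 0.1667
  q = (-10 - (4)·0.2000 - (2)·2.6667) / (8) = -2.0167
  r = (8 - (1)·0.2000 - (1)·-1.2500) / (3) = 3.0167

(0.1667, -2.0167, 3.0167)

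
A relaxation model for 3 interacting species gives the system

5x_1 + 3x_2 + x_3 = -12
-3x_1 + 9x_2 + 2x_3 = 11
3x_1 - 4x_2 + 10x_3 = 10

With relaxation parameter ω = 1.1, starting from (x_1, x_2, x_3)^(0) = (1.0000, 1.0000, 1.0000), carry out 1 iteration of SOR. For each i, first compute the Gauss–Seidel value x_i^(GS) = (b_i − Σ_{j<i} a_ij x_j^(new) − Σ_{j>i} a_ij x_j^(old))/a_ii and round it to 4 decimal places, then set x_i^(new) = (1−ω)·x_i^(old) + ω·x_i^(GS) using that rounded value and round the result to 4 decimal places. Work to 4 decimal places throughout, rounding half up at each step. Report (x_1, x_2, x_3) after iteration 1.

Iteration 1:
  x_1: GS value = (-12 - (3)·1.0000 - (1)·1.0000) / (5) = -3.2000;  x_1 ← (1−ω)·1.0000 + ω·-3.2000 = -3.6200
  x_2: GS value = (11 - (-3)·-3.6200 - (2)·1.0000) / (9) = -0.2067;  x_2 ← (1−ω)·1.0000 + ω·-0.2067 = -0.3274
  x_3: GS value = (10 - (3)·-3.6200 - (-4)·-0.3274) / (10) = 1.9550;  x_3 ← (1−ω)·1.0000 + ω·1.9550 = 2.0505

(-3.6200, -0.3274, 2.0505)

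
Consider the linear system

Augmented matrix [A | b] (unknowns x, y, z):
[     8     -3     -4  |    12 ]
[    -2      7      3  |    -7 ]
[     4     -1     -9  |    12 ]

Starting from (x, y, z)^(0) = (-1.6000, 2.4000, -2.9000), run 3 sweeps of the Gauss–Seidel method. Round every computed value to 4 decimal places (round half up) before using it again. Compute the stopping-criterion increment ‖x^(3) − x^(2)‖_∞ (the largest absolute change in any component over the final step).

Iteration 1:
  x = (12 - (-3)·2.4000 - (-4)·-2.9000) / (8) = 0.9500
  y = (-7 - (-2)·0.9500 - (3)·-2.9000) / (7) = 0.5143
  z = (12 - (4)·0.9500 - (-1)·0.5143) / (-9) = -0.9683
Iteration 2:
  x = (12 - (-3)·0.5143 - (-4)·-0.9683) / (8) = 1.2087
  y = (-7 - (-2)·1.2087 - (3)·-0.9683) / (7) = -0.2397
  z = (12 - (4)·1.2087 - (-1)·-0.2397) / (-9) = -0.7695
Iteration 3:
  x = (12 - (-3)·-0.2397 - (-4)·-0.7695) / (8) = 1.0254
  y = (-7 - (-2)·1.0254 - (3)·-0.7695) / (7) = -0.3772
  z = (12 - (4)·1.0254 - (-1)·-0.3772) / (-9) = -0.8357
Change: (-0.1833, -0.1375, -0.0662) → max |·| = 0.1833

0.1833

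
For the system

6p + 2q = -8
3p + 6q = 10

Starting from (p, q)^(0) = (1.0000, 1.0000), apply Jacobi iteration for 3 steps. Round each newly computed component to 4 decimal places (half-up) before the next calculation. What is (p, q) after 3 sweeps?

Iteration 1:
  p = (-8 - (2)·1.0000) / (6) = -1.6667
  q = (10 - (3)·1.0000) / (6) = 1.1667
Iteration 2:
  p = (-8 - (2)·1.1667) / (6) = -1.7222
  q = (10 - (3)·-1.6667) / (6) = 2.5000
Iteration 3:
  p = (-8 - (2)·2.5000) / (6) = -2.1667
  q = (10 - (3)·-1.7222) / (6) = 2.5278

(-2.1667, 2.5278)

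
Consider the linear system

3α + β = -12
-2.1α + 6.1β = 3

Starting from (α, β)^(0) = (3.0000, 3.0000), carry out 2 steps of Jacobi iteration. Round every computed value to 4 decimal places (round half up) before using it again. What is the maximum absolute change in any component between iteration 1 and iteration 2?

Iteration 1:
  α = (-12 - (1)·3.0000) / (3) = -5.0000
  β = (3 - (-2.1)·3.0000) / (6.1) = 1.5246
Iteration 2:
  α = (-12 - (1)·1.5246) / (3) = -4.5082
  β = (3 - (-2.1)·-5.0000) / (6.1) = -1.2295
Change: (0.4918, -2.7541) → max |·| = 2.7541

2.7541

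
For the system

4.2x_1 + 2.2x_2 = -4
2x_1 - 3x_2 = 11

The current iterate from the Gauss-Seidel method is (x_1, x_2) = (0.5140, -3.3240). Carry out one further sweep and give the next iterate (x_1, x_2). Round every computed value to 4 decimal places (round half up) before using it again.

(0.7888, -3.1408)

One sweep:
  x_1 = (-4 - (2.2)·-3.3240) / (4.2) = 0.7888
  x_2 = (11 - (2)·0.7888) / (-3) = -3.1408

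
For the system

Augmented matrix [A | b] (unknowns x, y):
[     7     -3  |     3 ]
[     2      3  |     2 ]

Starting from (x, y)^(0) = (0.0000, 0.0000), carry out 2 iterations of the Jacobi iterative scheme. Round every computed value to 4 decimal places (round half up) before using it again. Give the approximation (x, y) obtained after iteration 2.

Iteration 1:
  x = (3 - (-3)·0.0000) / (7) = 0.4286
  y = (2 - (2)·0.0000) / (3) = 0.6667
Iteration 2:
  x = (3 - (-3)·0.6667) / (7) = 0.7143
  y = (2 - (2)·0.4286) / (3) = 0.3809

(0.7143, 0.3809)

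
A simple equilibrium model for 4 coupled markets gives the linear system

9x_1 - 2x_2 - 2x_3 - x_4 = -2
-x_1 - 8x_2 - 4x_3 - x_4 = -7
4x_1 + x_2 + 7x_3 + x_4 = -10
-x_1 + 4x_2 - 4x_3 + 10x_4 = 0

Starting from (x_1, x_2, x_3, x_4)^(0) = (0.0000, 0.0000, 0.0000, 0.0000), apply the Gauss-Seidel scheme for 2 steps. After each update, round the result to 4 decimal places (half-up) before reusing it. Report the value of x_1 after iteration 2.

-0.4457

Iteration 1:
  x_1 = (-2 - (-2)·0.0000 - (-2)·0.0000 - (-1)·0.0000) / (9) = -0.2222
  x_2 = (-7 - (-1)·-0.2222 - (-4)·0.0000 - (-1)·0.0000) / (-8) = 0.9028
  x_3 = (-10 - (4)·-0.2222 - (1)·0.9028 - (1)·0.0000) / (7) = -1.4306
  x_4 = (0 - (-1)·-0.2222 - (4)·0.9028 - (-4)·-1.4306) / (10) = -0.9556
Iteration 2:
  x_1 = (-2 - (-2)·0.9028 - (-2)·-1.4306 - (-1)·-0.9556) / (9) = -0.4457
  x_2 = (-7 - (-1)·-0.4457 - (-4)·-1.4306 - (-1)·-0.9556) / (-8) = 1.7655
  x_3 = (-10 - (4)·-0.4457 - (1)·1.7655 - (1)·-0.9556) / (7) = -1.2896
  x_4 = (0 - (-1)·-0.4457 - (4)·1.7655 - (-4)·-1.2896) / (10) = -1.2666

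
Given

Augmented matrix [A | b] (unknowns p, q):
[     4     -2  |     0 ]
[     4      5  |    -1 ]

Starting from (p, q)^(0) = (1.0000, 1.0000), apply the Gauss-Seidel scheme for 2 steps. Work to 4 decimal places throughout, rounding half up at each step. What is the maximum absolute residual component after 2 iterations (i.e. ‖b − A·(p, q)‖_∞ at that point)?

Iteration 1:
  p = (0 - (-2)·1.0000) / (4) = 0.5000
  q = (-1 - (4)·0.5000) / (5) = -0.6000
Iteration 2:
  p = (0 - (-2)·-0.6000) / (4) = -0.3000
  q = (-1 - (4)·-0.3000) / (5) = 0.0400
Residual b − A·x = (1.2800, 0.0000); ∞-norm = 1.2800

1.2800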